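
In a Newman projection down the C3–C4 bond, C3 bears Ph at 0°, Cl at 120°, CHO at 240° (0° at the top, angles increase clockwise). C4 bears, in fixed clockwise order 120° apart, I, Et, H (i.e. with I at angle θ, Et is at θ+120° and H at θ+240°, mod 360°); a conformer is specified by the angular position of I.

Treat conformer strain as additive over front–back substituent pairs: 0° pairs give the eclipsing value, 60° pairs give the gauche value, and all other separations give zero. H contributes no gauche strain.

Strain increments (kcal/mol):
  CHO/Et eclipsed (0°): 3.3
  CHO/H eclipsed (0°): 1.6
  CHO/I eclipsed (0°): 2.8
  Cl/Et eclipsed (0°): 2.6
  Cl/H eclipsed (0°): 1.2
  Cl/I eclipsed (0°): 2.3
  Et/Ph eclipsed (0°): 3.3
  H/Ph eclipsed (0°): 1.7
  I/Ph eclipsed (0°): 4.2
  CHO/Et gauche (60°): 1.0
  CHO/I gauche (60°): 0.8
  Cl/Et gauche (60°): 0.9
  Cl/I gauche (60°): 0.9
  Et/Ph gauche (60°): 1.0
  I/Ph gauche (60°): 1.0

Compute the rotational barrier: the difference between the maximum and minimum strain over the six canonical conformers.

4.7 kcal/mol

I at 0° (eclipsed): Ph–I eclipsed, Cl–Et eclipsed, CHO–H eclipsed; 4.2 + 2.6 + 1.6 = 8.4 kcal/mol.
I at 60° (staggered): Ph–I gauche, Cl–I gauche, Cl–Et gauche, CHO–Et gauche; 1.0 + 0.9 + 0.9 + 1.0 = 3.8 kcal/mol.
I at 120° (eclipsed): Ph–H eclipsed, Cl–I eclipsed, CHO–Et eclipsed; 1.7 + 2.3 + 3.3 = 7.3 kcal/mol.
I at 180° (staggered): Ph–Et gauche, Cl–I gauche, CHO–I gauche, CHO–Et gauche; 1.0 + 0.9 + 0.8 + 1.0 = 3.7 kcal/mol.
I at 240° (eclipsed): Ph–Et eclipsed, Cl–H eclipsed, CHO–I eclipsed; 3.3 + 1.2 + 2.8 = 7.3 kcal/mol.
I at 300° (staggered): Ph–I gauche, Ph–Et gauche, Cl–Et gauche, CHO–I gauche; 1.0 + 1.0 + 0.9 + 0.8 = 3.7 kcal/mol.
Max at 0° (8.4 kcal/mol), min at 180° (3.7 kcal/mol); barrier = 4.7 kcal/mol.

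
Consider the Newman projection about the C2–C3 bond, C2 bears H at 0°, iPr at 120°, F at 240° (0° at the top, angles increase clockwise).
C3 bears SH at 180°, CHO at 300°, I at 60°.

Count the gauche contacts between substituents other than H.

Non-H gauche pairs: iPr(120°)/SH(180°); iPr(120°)/I(60°); F(240°)/SH(180°); F(240°)/CHO(300°) — 4 interactions.

4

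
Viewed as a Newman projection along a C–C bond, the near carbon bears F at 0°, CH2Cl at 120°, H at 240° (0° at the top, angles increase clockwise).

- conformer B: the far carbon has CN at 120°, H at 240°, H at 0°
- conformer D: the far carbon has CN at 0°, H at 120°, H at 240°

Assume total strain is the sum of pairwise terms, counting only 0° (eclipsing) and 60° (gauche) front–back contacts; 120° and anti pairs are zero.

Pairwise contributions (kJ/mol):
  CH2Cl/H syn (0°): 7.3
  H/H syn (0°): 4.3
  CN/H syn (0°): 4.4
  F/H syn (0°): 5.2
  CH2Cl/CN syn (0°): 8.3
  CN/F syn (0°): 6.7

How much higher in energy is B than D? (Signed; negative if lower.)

-0.5 kJ/mol

B is eclipsed. F at 0° is eclipsed with H at 0° (5.2); CH2Cl at 120° is eclipsed with CN at 120° (8.3); H at 240° is eclipsed with H at 240° (4.3). Total 17.8 kJ/mol.
D is eclipsed. F at 0° is eclipsed with CN at 0° (6.7); CH2Cl at 120° is eclipsed with H at 120° (7.3); H at 240° is eclipsed with H at 240° (4.3). Total 18.3 kJ/mol.
E(B) − E(D) = 17.8 − 18.3 = -0.5 kJ/mol.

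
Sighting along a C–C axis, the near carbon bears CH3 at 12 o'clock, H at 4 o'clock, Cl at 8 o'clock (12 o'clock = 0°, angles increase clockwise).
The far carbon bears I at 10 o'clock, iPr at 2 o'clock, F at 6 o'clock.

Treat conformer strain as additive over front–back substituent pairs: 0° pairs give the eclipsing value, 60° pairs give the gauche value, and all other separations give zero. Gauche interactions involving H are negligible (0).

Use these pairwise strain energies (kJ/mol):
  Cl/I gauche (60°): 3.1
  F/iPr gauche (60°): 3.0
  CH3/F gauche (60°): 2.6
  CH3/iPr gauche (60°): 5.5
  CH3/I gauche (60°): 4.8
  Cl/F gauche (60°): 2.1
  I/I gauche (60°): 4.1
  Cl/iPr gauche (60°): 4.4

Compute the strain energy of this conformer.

This conformer (staggered): CH3–I gauche, CH3–iPr gauche, Cl–I gauche, Cl–F gauche; 4.8 + 5.5 + 3.1 + 2.1 = 15.5 kJ/mol.

15.5 kJ/mol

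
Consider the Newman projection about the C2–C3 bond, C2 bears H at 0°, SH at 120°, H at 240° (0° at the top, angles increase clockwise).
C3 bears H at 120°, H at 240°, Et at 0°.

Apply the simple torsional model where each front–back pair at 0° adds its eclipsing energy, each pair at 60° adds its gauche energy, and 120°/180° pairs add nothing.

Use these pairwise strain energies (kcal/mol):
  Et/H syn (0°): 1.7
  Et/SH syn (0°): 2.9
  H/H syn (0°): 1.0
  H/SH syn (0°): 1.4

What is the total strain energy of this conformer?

This conformer is eclipsed. H at 0° is eclipsed with Et at 0° (1.7); SH at 120° is eclipsed with H at 120° (1.4); H at 240° is eclipsed with H at 240° (1.0). Total 4.1 kcal/mol.

4.1 kcal/mol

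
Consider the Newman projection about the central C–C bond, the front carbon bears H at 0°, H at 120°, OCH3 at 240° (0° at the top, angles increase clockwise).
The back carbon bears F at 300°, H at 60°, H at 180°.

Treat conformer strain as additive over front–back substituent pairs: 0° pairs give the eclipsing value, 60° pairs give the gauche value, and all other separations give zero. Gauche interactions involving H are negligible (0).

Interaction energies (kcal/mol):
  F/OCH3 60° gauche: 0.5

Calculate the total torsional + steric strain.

This conformer is staggered. OCH3 at 240° is gauche with F at 300° (0.5). Total 0.5 kcal/mol.

0.5 kcal/mol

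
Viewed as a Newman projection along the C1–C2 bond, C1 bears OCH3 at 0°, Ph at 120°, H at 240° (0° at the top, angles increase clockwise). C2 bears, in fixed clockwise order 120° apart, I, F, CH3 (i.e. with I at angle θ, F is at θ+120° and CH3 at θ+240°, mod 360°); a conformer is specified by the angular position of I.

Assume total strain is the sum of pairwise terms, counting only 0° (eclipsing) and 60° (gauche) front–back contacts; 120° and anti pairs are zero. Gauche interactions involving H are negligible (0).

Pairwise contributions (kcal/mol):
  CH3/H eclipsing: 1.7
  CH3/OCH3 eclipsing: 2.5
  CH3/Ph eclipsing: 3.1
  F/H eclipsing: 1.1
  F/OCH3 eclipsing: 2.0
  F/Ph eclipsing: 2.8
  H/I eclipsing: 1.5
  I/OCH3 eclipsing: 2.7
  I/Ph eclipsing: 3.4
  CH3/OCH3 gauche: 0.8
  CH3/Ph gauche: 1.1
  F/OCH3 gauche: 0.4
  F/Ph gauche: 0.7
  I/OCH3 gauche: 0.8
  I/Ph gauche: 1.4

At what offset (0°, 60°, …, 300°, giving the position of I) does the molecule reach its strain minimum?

300°

I at 0° (eclipsed): OCH3–I eclipsed, Ph–F eclipsed, H–CH3 eclipsed; 2.7 + 2.8 + 1.7 = 7.2 kcal/mol.
I at 60° (staggered): OCH3–I gauche, OCH3–CH3 gauche, Ph–I gauche, Ph–F gauche; 0.8 + 0.8 + 1.4 + 0.7 = 3.7 kcal/mol.
I at 120° (eclipsed): OCH3–CH3 eclipsed, Ph–I eclipsed, H–F eclipsed; 2.5 + 3.4 + 1.1 = 7.0 kcal/mol.
I at 180° (staggered): OCH3–F gauche, OCH3–CH3 gauche, Ph–I gauche, Ph–CH3 gauche; 0.4 + 0.8 + 1.4 + 1.1 = 3.7 kcal/mol.
I at 240° (eclipsed): OCH3–F eclipsed, Ph–CH3 eclipsed, H–I eclipsed; 2.0 + 3.1 + 1.5 = 6.6 kcal/mol.
I at 300° (staggered): OCH3–I gauche, OCH3–F gauche, Ph–F gauche, Ph–CH3 gauche; 0.8 + 0.4 + 0.7 + 1.1 = 3.0 kcal/mol.
The minimum (3.0 kcal/mol) occurs with I at 300°.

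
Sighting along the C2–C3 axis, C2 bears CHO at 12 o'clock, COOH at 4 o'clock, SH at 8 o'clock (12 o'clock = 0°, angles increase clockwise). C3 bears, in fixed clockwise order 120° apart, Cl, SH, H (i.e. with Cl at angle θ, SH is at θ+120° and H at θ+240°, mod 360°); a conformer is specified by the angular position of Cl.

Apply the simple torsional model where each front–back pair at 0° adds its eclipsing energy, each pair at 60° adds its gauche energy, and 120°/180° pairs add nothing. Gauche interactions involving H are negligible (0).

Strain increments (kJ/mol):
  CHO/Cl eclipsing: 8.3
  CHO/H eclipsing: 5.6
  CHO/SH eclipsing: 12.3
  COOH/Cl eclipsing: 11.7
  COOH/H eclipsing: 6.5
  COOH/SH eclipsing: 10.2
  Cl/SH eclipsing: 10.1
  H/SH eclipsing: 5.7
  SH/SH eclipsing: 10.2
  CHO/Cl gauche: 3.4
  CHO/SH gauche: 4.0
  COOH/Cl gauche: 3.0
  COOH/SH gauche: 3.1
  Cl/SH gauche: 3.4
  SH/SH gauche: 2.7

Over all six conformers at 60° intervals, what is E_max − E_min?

16.7 kJ/mol

Cl at 0° (eclipsed): CHO(0°)/Cl(0°) eclipsed 8.3; COOH(120°)/SH(120°) eclipsed 10.2; SH(240°)/H(240°) eclipsed 5.7 → 24.2 kJ/mol.
Cl at 60° (staggered): CHO(0°)/Cl(60°) gauche 3.4; COOH(120°)/Cl(60°) gauche 3.0; COOH(120°)/SH(180°) gauche 3.1; SH(240°)/SH(180°) gauche 2.7 → 12.2 kJ/mol.
Cl at 120° (eclipsed): CHO(0°)/H(0°) eclipsed 5.6; COOH(120°)/Cl(120°) eclipsed 11.7; SH(240°)/SH(240°) eclipsed 10.2 → 27.5 kJ/mol.
Cl at 180° (staggered): CHO(0°)/SH(300°) gauche 4.0; COOH(120°)/Cl(180°) gauche 3.0; SH(240°)/Cl(180°) gauche 3.4; SH(240°)/SH(300°) gauche 2.7 → 13.1 kJ/mol.
Cl at 240° (eclipsed): CHO(0°)/SH(0°) eclipsed 12.3; COOH(120°)/H(120°) eclipsed 6.5; SH(240°)/Cl(240°) eclipsed 10.1 → 28.9 kJ/mol.
Cl at 300° (staggered): CHO(0°)/Cl(300°) gauche 3.4; CHO(0°)/SH(60°) gauche 4.0; COOH(120°)/SH(60°) gauche 3.1; SH(240°)/Cl(300°) gauche 3.4 → 13.9 kJ/mol.
Max at 240° (28.9 kJ/mol), min at 60° (12.2 kJ/mol); barrier = 16.7 kJ/mol.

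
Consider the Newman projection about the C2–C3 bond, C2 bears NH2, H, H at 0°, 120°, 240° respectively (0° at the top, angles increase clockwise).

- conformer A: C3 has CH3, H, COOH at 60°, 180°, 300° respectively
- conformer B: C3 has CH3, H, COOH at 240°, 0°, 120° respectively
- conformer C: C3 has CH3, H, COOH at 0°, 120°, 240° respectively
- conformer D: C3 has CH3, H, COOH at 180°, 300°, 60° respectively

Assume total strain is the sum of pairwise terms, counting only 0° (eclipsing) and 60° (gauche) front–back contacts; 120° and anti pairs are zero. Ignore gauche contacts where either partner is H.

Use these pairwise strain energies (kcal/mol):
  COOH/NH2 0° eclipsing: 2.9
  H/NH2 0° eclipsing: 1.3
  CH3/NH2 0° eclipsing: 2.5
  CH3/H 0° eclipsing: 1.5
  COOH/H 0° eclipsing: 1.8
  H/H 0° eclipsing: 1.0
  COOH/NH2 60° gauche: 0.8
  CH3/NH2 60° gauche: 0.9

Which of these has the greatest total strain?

A (staggered): NH2(0°)/CH3(60°) gauche 0.9; NH2(0°)/COOH(300°) gauche 0.8 → 1.7 kcal/mol.
B (eclipsed): NH2(0°)/H(0°) eclipsed 1.3; H(120°)/COOH(120°) eclipsed 1.8; H(240°)/CH3(240°) eclipsed 1.5 → 4.6 kcal/mol.
C (eclipsed): NH2(0°)/CH3(0°) eclipsed 2.5; H(120°)/H(120°) eclipsed 1.0; H(240°)/COOH(240°) eclipsed 1.8 → 5.3 kcal/mol.
D (staggered): NH2(0°)/COOH(60°) gauche 0.8 → 0.8 kcal/mol.
C has the highest total (5.3 kcal/mol).

C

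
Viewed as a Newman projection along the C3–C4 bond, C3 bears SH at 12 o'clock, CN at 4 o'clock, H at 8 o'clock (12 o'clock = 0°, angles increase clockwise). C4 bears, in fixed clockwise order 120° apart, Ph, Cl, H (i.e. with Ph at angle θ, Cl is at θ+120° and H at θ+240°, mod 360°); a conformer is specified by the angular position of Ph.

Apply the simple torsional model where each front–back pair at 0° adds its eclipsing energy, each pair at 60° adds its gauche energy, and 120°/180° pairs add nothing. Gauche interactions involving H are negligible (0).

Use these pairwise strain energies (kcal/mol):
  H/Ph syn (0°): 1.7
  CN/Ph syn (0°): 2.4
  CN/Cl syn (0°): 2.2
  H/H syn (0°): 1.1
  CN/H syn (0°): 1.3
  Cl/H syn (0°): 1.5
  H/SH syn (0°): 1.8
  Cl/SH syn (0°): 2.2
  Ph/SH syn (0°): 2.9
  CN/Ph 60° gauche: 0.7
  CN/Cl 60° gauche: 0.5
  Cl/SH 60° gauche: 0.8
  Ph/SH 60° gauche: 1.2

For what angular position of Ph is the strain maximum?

0°

Ph at 0° (eclipsed): SH(0°)/Ph(0°) eclipsed 2.9; CN(120°)/Cl(120°) eclipsed 2.2; H(240°)/H(240°) eclipsed 1.1 → 6.2 kcal/mol.
Ph at 60° (staggered): SH(0°)/Ph(60°) gauche 1.2; CN(120°)/Ph(60°) gauche 0.7; CN(120°)/Cl(180°) gauche 0.5 → 2.4 kcal/mol.
Ph at 120° (eclipsed): SH(0°)/H(0°) eclipsed 1.8; CN(120°)/Ph(120°) eclipsed 2.4; H(240°)/Cl(240°) eclipsed 1.5 → 5.7 kcal/mol.
Ph at 180° (staggered): SH(0°)/Cl(300°) gauche 0.8; CN(120°)/Ph(180°) gauche 0.7 → 1.5 kcal/mol.
Ph at 240° (eclipsed): SH(0°)/Cl(0°) eclipsed 2.2; CN(120°)/H(120°) eclipsed 1.3; H(240°)/Ph(240°) eclipsed 1.7 → 5.2 kcal/mol.
Ph at 300° (staggered): SH(0°)/Ph(300°) gauche 1.2; SH(0°)/Cl(60°) gauche 0.8; CN(120°)/Cl(60°) gauche 0.5 → 2.5 kcal/mol.
The maximum (6.2 kcal/mol) occurs with Ph at 0°.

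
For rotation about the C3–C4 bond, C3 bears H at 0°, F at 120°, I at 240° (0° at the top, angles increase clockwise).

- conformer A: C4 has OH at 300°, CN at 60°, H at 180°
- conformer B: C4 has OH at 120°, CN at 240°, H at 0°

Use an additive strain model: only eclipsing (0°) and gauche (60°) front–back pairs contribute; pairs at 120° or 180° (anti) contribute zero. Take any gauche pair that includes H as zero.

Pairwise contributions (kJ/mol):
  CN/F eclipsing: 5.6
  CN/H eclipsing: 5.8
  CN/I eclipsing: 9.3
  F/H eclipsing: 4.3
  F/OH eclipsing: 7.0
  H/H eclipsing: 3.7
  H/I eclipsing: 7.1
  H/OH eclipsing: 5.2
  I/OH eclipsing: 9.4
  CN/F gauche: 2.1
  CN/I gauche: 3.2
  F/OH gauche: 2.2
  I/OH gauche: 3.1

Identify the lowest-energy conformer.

A

A (staggered): F–CN gauche, I–OH gauche; 2.1 + 3.1 = 5.2 kJ/mol.
B (eclipsed): H–H eclipsed, F–OH eclipsed, I–CN eclipsed; 3.7 + 7.0 + 9.3 = 20.0 kJ/mol.
A has the lowest total (5.2 kJ/mol).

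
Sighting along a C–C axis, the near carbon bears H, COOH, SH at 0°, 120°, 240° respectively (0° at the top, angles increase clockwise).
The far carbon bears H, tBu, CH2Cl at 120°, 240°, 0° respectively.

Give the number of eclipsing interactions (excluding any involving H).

Non-H eclipsing pairs: SH(240°)/tBu(240°) — 1 interaction.

1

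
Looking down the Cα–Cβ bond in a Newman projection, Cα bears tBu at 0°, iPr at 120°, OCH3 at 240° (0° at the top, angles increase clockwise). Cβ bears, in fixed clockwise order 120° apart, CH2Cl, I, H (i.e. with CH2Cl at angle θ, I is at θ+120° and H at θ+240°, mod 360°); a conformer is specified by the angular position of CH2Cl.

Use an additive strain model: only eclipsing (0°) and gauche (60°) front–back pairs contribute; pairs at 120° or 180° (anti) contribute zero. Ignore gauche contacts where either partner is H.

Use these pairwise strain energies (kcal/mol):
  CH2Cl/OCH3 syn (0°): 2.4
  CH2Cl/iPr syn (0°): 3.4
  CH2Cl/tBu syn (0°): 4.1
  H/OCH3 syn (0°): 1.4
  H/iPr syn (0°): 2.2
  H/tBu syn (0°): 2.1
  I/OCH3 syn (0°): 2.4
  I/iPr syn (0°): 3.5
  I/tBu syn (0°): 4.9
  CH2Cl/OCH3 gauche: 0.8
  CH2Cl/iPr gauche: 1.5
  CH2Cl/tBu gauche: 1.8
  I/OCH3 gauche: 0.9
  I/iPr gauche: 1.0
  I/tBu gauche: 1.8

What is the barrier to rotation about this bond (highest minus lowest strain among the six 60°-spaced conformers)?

CH2Cl at 0° (eclipsed): tBu(0°)/CH2Cl(0°) eclipsed 4.1; iPr(120°)/I(120°) eclipsed 3.5; OCH3(240°)/H(240°) eclipsed 1.4 → 9.0 kcal/mol.
CH2Cl at 60° (staggered): tBu(0°)/CH2Cl(60°) gauche 1.8; iPr(120°)/CH2Cl(60°) gauche 1.5; iPr(120°)/I(180°) gauche 1.0; OCH3(240°)/I(180°) gauche 0.9 → 5.2 kcal/mol.
CH2Cl at 120° (eclipsed): tBu(0°)/H(0°) eclipsed 2.1; iPr(120°)/CH2Cl(120°) eclipsed 3.4; OCH3(240°)/I(240°) eclipsed 2.4 → 7.9 kcal/mol.
CH2Cl at 180° (staggered): tBu(0°)/I(300°) gauche 1.8; iPr(120°)/CH2Cl(180°) gauche 1.5; OCH3(240°)/CH2Cl(180°) gauche 0.8; OCH3(240°)/I(300°) gauche 0.9 → 5.0 kcal/mol.
CH2Cl at 240° (eclipsed): tBu(0°)/I(0°) eclipsed 4.9; iPr(120°)/H(120°) eclipsed 2.2; OCH3(240°)/CH2Cl(240°) eclipsed 2.4 → 9.5 kcal/mol.
CH2Cl at 300° (staggered): tBu(0°)/CH2Cl(300°) gauche 1.8; tBu(0°)/I(60°) gauche 1.8; iPr(120°)/I(60°) gauche 1.0; OCH3(240°)/CH2Cl(300°) gauche 0.8 → 5.4 kcal/mol.
Max at 240° (9.5 kcal/mol), min at 180° (5.0 kcal/mol); barrier = 4.5 kcal/mol.

4.5 kcal/mol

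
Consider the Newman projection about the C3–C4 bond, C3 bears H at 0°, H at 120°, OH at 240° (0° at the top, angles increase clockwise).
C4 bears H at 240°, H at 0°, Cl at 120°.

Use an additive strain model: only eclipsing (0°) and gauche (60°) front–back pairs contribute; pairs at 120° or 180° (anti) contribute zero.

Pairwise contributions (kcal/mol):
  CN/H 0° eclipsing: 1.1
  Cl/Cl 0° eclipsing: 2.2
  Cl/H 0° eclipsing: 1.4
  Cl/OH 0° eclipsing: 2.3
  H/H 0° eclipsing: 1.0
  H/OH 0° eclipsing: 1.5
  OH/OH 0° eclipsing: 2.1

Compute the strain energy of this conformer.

3.9 kcal/mol

This conformer (eclipsed): H–H eclipsed, H–Cl eclipsed, OH–H eclipsed; 1.0 + 1.4 + 1.5 = 3.9 kcal/mol.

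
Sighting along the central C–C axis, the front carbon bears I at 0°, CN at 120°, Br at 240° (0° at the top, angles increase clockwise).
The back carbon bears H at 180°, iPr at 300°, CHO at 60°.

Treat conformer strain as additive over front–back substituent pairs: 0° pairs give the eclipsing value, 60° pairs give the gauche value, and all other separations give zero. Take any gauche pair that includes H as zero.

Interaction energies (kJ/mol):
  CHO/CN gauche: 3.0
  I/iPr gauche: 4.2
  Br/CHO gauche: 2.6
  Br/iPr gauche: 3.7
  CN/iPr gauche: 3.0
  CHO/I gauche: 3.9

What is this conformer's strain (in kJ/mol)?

This conformer (staggered): I–iPr gauche, I–CHO gauche, CN–CHO gauche, Br–iPr gauche; 4.2 + 3.9 + 3.0 + 3.7 = 14.8 kJ/mol.

14.8 kJ/mol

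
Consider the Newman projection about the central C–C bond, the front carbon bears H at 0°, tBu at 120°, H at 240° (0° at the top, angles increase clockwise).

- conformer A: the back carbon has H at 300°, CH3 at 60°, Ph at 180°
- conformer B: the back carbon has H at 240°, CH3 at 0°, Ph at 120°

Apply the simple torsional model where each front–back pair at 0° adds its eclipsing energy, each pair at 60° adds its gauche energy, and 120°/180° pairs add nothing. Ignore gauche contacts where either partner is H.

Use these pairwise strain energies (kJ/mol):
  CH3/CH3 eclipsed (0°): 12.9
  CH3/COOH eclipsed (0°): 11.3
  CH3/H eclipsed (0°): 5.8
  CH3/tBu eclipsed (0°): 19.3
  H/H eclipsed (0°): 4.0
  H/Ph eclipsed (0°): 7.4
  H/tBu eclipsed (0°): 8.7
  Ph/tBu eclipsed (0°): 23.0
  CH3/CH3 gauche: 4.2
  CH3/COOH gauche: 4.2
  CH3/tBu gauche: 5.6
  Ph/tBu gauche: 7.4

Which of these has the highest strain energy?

B

A (staggered): tBu(120°)/CH3(60°) gauche 5.6; tBu(120°)/Ph(180°) gauche 7.4 → 13.0 kJ/mol.
B (eclipsed): H(0°)/CH3(0°) eclipsed 5.8; tBu(120°)/Ph(120°) eclipsed 23.0; H(240°)/H(240°) eclipsed 4.0 → 32.8 kJ/mol.
B has the highest total (32.8 kJ/mol).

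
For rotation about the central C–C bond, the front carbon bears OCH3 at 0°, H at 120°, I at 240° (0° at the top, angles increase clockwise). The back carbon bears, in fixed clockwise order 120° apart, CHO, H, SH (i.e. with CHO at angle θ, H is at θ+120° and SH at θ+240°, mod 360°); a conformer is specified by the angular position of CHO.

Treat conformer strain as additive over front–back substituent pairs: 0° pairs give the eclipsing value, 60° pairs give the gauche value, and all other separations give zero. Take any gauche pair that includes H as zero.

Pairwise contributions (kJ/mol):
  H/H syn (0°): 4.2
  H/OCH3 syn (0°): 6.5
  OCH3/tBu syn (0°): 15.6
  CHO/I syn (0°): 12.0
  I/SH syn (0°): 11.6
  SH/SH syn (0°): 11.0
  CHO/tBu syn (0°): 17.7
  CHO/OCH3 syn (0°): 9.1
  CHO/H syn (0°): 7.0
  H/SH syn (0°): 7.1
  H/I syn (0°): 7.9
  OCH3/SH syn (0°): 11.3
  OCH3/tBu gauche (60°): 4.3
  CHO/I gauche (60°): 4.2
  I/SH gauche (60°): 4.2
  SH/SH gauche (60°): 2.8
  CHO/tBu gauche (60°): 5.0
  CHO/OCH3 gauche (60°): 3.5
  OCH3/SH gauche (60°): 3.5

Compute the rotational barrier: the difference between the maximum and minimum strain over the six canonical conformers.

CHO at 0° (eclipsed): OCH3(0°)/CHO(0°) eclipsed 9.1; H(120°)/H(120°) eclipsed 4.2; I(240°)/SH(240°) eclipsed 11.6 → 24.9 kJ/mol.
CHO at 60° (staggered): OCH3(0°)/CHO(60°) gauche 3.5; OCH3(0°)/SH(300°) gauche 3.5; I(240°)/SH(300°) gauche 4.2 → 11.2 kJ/mol.
CHO at 120° (eclipsed): OCH3(0°)/SH(0°) eclipsed 11.3; H(120°)/CHO(120°) eclipsed 7.0; I(240°)/H(240°) eclipsed 7.9 → 26.2 kJ/mol.
CHO at 180° (staggered): OCH3(0°)/SH(60°) gauche 3.5; I(240°)/CHO(180°) gauche 4.2 → 7.7 kJ/mol.
CHO at 240° (eclipsed): OCH3(0°)/H(0°) eclipsed 6.5; H(120°)/SH(120°) eclipsed 7.1; I(240°)/CHO(240°) eclipsed 12.0 → 25.6 kJ/mol.
CHO at 300° (staggered): OCH3(0°)/CHO(300°) gauche 3.5; I(240°)/CHO(300°) gauche 4.2; I(240°)/SH(180°) gauche 4.2 → 11.9 kJ/mol.
Max at 120° (26.2 kJ/mol), min at 180° (7.7 kJ/mol); barrier = 18.5 kJ/mol.

18.5 kJ/mol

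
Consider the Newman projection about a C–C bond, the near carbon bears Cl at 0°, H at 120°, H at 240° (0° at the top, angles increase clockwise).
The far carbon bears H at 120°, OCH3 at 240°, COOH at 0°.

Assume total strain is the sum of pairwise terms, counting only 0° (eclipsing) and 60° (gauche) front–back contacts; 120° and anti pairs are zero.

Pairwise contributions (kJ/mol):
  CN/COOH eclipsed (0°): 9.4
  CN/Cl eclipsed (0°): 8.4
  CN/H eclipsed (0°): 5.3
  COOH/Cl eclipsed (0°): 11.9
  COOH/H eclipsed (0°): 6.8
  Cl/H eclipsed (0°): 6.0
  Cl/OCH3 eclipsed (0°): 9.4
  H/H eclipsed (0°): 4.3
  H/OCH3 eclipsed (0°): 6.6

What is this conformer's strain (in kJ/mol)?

This conformer (eclipsed): Cl(0°)/COOH(0°) eclipsed 11.9; H(120°)/H(120°) eclipsed 4.3; H(240°)/OCH3(240°) eclipsed 6.6 → 22.8 kJ/mol.

22.8 kJ/mol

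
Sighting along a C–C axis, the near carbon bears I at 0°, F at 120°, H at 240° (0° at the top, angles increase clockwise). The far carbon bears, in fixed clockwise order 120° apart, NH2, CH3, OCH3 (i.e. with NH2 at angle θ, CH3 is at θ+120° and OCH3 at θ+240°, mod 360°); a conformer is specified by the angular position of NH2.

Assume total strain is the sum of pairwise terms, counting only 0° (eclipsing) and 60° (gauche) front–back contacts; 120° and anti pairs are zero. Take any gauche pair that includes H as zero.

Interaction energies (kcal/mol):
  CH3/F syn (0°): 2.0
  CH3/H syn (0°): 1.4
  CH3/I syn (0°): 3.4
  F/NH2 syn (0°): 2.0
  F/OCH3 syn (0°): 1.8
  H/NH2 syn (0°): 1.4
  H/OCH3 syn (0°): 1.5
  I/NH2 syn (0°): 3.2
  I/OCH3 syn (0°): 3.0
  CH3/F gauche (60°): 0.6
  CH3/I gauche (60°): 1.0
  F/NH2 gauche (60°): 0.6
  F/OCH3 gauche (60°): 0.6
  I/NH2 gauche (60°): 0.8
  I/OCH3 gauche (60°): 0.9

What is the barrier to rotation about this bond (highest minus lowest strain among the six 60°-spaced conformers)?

3.8 kcal/mol

NH2 at 0° (eclipsed): I(0°)/NH2(0°) eclipsed 3.2; F(120°)/CH3(120°) eclipsed 2.0; H(240°)/OCH3(240°) eclipsed 1.5 → 6.7 kcal/mol.
NH2 at 60° (staggered): I(0°)/NH2(60°) gauche 0.8; I(0°)/OCH3(300°) gauche 0.9; F(120°)/NH2(60°) gauche 0.6; F(120°)/CH3(180°) gauche 0.6 → 2.9 kcal/mol.
NH2 at 120° (eclipsed): I(0°)/OCH3(0°) eclipsed 3.0; F(120°)/NH2(120°) eclipsed 2.0; H(240°)/CH3(240°) eclipsed 1.4 → 6.4 kcal/mol.
NH2 at 180° (staggered): I(0°)/CH3(300°) gauche 1.0; I(0°)/OCH3(60°) gauche 0.9; F(120°)/NH2(180°) gauche 0.6; F(120°)/OCH3(60°) gauche 0.6 → 3.1 kcal/mol.
NH2 at 240° (eclipsed): I(0°)/CH3(0°) eclipsed 3.4; F(120°)/OCH3(120°) eclipsed 1.8; H(240°)/NH2(240°) eclipsed 1.4 → 6.6 kcal/mol.
NH2 at 300° (staggered): I(0°)/NH2(300°) gauche 0.8; I(0°)/CH3(60°) gauche 1.0; F(120°)/CH3(60°) gauche 0.6; F(120°)/OCH3(180°) gauche 0.6 → 3.0 kcal/mol.
Max at 0° (6.7 kcal/mol), min at 60° (2.9 kcal/mol); barrier = 3.8 kcal/mol.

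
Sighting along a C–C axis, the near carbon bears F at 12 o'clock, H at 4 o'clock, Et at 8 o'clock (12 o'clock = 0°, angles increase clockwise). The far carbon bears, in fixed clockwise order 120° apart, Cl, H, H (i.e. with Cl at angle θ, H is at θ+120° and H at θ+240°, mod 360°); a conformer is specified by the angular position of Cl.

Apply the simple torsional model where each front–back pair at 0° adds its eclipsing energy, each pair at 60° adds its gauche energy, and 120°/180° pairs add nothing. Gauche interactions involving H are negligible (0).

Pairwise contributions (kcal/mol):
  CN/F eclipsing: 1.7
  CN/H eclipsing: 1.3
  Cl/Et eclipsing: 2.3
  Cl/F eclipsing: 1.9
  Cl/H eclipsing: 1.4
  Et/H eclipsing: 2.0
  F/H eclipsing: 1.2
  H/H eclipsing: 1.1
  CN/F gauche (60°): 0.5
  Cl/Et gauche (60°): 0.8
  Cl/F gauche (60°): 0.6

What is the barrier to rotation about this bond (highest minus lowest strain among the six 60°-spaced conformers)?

Cl at 0° (eclipsed): F(0°)/Cl(0°) eclipsed 1.9; H(120°)/H(120°) eclipsed 1.1; Et(240°)/H(240°) eclipsed 2.0 → 5.0 kcal/mol.
Cl at 60° (staggered): F(0°)/Cl(60°) gauche 0.6 → 0.6 kcal/mol.
Cl at 120° (eclipsed): F(0°)/H(0°) eclipsed 1.2; H(120°)/Cl(120°) eclipsed 1.4; Et(240°)/H(240°) eclipsed 2.0 → 4.6 kcal/mol.
Cl at 180° (staggered): Et(240°)/Cl(180°) gauche 0.8 → 0.8 kcal/mol.
Cl at 240° (eclipsed): F(0°)/H(0°) eclipsed 1.2; H(120°)/H(120°) eclipsed 1.1; Et(240°)/Cl(240°) eclipsed 2.3 → 4.6 kcal/mol.
Cl at 300° (staggered): F(0°)/Cl(300°) gauche 0.6; Et(240°)/Cl(300°) gauche 0.8 → 1.4 kcal/mol.
Max at 0° (5.0 kcal/mol), min at 60° (0.6 kcal/mol); barrier = 4.4 kcal/mol.

4.4 kcal/mol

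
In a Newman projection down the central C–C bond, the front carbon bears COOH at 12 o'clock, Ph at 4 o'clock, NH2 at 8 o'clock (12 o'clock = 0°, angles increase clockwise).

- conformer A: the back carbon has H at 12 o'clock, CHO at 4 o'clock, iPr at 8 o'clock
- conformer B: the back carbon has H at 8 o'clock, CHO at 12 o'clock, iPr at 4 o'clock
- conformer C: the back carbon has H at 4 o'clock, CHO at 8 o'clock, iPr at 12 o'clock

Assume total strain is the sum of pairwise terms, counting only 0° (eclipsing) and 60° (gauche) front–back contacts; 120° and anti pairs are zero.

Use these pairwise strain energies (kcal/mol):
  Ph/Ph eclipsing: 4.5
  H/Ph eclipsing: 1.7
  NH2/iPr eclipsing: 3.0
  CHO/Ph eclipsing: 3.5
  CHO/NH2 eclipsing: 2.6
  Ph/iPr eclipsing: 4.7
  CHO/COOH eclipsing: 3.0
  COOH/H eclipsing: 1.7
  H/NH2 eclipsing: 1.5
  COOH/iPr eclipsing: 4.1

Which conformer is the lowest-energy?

A

A (eclipsed): COOH(0°)/H(0°) eclipsed 1.7; Ph(120°)/CHO(120°) eclipsed 3.5; NH2(240°)/iPr(240°) eclipsed 3.0 → 8.2 kcal/mol.
B (eclipsed): COOH(0°)/CHO(0°) eclipsed 3.0; Ph(120°)/iPr(120°) eclipsed 4.7; NH2(240°)/H(240°) eclipsed 1.5 → 9.2 kcal/mol.
C (eclipsed): COOH(0°)/iPr(0°) eclipsed 4.1; Ph(120°)/H(120°) eclipsed 1.7; NH2(240°)/CHO(240°) eclipsed 2.6 → 8.4 kcal/mol.
A has the lowest total (8.2 kcal/mol).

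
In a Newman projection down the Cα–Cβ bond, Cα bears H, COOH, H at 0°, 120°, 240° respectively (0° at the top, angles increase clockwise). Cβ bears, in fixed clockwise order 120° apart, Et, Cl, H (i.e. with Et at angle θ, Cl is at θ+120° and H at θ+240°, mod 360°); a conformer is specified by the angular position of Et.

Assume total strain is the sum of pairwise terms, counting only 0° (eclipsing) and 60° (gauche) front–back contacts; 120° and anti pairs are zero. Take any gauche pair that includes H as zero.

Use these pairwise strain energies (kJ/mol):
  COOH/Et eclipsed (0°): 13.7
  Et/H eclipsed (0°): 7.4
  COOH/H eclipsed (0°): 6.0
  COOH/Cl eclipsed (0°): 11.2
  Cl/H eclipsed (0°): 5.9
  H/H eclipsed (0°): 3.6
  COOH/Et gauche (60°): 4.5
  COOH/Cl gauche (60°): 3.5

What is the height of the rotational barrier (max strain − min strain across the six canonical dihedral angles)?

19.7 kJ/mol

Et at 0° (eclipsed): H–Et eclipsed, COOH–Cl eclipsed, H–H eclipsed; 7.4 + 11.2 + 3.6 = 22.2 kJ/mol.
Et at 60° (staggered): COOH–Et gauche, COOH–Cl gauche; 4.5 + 3.5 = 8.0 kJ/mol.
Et at 120° (eclipsed): H–H eclipsed, COOH–Et eclipsed, H–Cl eclipsed; 3.6 + 13.7 + 5.9 = 23.2 kJ/mol.
Et at 180° (staggered): COOH–Et gauche; 4.5 = 4.5 kJ/mol.
Et at 240° (eclipsed): H–Cl eclipsed, COOH–H eclipsed, H–Et eclipsed; 5.9 + 6.0 + 7.4 = 19.3 kJ/mol.
Et at 300° (staggered): COOH–Cl gauche; 3.5 = 3.5 kJ/mol.
Max at 120° (23.2 kJ/mol), min at 300° (3.5 kJ/mol); barrier = 19.7 kJ/mol.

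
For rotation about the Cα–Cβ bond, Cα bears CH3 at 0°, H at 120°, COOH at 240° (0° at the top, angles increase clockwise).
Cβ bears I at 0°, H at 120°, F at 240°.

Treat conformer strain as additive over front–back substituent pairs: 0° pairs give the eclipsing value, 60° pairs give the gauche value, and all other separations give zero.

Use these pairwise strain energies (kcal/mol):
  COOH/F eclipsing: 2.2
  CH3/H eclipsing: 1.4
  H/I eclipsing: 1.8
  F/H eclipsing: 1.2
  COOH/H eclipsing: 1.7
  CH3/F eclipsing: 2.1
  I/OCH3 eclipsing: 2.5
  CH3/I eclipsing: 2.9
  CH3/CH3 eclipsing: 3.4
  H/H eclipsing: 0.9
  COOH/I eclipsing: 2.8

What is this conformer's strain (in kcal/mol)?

This conformer (eclipsed): CH3(0°)/I(0°) eclipsed 2.9; H(120°)/H(120°) eclipsed 0.9; COOH(240°)/F(240°) eclipsed 2.2 → 6.0 kcal/mol.

6.0 kcal/mol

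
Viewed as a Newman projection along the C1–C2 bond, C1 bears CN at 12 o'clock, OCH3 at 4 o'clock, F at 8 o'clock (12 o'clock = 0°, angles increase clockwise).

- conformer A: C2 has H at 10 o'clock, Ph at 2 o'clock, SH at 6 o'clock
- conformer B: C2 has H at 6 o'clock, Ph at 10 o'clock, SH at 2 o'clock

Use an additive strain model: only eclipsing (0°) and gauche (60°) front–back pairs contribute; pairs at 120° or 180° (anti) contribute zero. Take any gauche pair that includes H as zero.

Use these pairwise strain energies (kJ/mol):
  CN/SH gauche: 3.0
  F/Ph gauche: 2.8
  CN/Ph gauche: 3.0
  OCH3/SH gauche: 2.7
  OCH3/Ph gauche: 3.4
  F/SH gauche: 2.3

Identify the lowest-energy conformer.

A

A is staggered. CN at 0° is gauche with Ph at 60° (3.0); OCH3 at 120° is gauche with Ph at 60° (3.4); OCH3 at 120° is gauche with SH at 180° (2.7); F at 240° is gauche with SH at 180° (2.3). Total 11.4 kJ/mol.
B is staggered. CN at 0° is gauche with Ph at 300° (3.0); CN at 0° is gauche with SH at 60° (3.0); OCH3 at 120° is gauche with SH at 60° (2.7); F at 240° is gauche with Ph at 300° (2.8). Total 11.5 kJ/mol.
A has the lowest total (11.4 kJ/mol).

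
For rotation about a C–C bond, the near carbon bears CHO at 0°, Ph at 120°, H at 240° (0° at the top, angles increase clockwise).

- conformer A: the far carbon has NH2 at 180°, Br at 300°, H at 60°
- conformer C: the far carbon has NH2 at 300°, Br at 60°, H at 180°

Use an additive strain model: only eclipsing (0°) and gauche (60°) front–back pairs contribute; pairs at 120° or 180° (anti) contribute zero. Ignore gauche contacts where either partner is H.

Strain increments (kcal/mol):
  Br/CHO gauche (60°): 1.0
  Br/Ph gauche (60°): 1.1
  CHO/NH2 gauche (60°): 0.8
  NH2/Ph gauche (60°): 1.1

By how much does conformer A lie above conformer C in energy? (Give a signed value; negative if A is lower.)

A (staggered): CHO(0°)/Br(300°) gauche 1.0; Ph(120°)/NH2(180°) gauche 1.1 → 2.1 kcal/mol.
C (staggered): CHO(0°)/NH2(300°) gauche 0.8; CHO(0°)/Br(60°) gauche 1.0; Ph(120°)/Br(60°) gauche 1.1 → 2.9 kcal/mol.
E(A) − E(C) = 2.1 − 2.9 = -0.8 kcal/mol.

-0.8 kcal/mol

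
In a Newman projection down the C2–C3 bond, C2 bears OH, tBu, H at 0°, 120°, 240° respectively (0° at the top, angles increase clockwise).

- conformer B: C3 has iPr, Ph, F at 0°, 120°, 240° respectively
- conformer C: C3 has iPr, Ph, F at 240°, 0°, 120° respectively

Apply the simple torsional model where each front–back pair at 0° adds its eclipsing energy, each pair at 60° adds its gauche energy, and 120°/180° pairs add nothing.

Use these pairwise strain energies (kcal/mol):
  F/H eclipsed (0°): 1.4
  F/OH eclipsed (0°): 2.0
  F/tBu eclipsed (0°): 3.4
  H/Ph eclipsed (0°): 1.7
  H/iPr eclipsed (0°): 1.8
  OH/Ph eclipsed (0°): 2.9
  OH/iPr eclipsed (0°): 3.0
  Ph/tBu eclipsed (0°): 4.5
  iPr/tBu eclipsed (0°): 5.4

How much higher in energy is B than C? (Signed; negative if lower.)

B is eclipsed. OH at 0° is eclipsed with iPr at 0° (3.0); tBu at 120° is eclipsed with Ph at 120° (4.5); H at 240° is eclipsed with F at 240° (1.4). Total 8.9 kcal/mol.
C is eclipsed. OH at 0° is eclipsed with Ph at 0° (2.9); tBu at 120° is eclipsed with F at 120° (3.4); H at 240° is eclipsed with iPr at 240° (1.8). Total 8.1 kcal/mol.
E(B) − E(C) = 8.9 − 8.1 = +0.8 kcal/mol.

+0.8 kcal/mol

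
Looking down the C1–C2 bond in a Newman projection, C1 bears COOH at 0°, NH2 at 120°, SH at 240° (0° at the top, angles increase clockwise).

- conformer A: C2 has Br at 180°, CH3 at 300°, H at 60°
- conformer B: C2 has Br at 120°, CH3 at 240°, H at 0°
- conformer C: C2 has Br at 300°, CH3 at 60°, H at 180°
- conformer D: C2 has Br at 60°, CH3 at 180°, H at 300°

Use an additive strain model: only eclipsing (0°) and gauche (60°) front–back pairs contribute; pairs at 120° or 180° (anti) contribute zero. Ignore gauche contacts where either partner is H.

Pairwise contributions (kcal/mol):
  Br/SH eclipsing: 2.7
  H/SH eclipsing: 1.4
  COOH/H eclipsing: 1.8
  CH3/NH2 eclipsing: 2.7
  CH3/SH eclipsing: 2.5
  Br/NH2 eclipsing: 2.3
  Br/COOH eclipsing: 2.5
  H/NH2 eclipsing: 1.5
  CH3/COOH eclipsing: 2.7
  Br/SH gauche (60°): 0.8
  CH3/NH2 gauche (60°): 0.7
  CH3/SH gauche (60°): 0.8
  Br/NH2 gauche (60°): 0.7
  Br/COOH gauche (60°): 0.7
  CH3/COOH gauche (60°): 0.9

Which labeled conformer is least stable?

A (staggered): COOH(0°)/CH3(300°) gauche 0.9; NH2(120°)/Br(180°) gauche 0.7; SH(240°)/Br(180°) gauche 0.8; SH(240°)/CH3(300°) gauche 0.8 → 3.2 kcal/mol.
B (eclipsed): COOH(0°)/H(0°) eclipsed 1.8; NH2(120°)/Br(120°) eclipsed 2.3; SH(240°)/CH3(240°) eclipsed 2.5 → 6.6 kcal/mol.
C (staggered): COOH(0°)/Br(300°) gauche 0.7; COOH(0°)/CH3(60°) gauche 0.9; NH2(120°)/CH3(60°) gauche 0.7; SH(240°)/Br(300°) gauche 0.8 → 3.1 kcal/mol.
D (staggered): COOH(0°)/Br(60°) gauche 0.7; NH2(120°)/Br(60°) gauche 0.7; NH2(120°)/CH3(180°) gauche 0.7; SH(240°)/CH3(180°) gauche 0.8 → 2.9 kcal/mol.
B has the highest total (6.6 kcal/mol).

B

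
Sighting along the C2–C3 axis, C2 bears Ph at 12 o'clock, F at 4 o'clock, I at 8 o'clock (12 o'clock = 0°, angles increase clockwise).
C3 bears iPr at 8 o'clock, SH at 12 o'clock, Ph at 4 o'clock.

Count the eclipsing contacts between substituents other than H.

Non-H eclipsing pairs: Ph(0°)/SH(0°); F(120°)/Ph(120°); I(240°)/iPr(240°) — 3 interactions.

3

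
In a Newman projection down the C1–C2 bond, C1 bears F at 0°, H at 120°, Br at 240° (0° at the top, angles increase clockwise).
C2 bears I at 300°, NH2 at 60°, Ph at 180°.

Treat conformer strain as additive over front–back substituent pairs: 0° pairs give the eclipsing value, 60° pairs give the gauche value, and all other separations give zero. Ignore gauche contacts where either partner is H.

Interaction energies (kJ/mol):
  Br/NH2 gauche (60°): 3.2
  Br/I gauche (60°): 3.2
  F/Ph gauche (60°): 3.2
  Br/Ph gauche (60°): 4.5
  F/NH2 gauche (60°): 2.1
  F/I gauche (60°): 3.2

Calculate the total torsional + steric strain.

This conformer is staggered. F at 0° is gauche with I at 300° (3.2); F at 0° is gauche with NH2 at 60° (2.1); Br at 240° is gauche with I at 300° (3.2); Br at 240° is gauche with Ph at 180° (4.5). Total 13.0 kJ/mol.

13.0 kJ/mol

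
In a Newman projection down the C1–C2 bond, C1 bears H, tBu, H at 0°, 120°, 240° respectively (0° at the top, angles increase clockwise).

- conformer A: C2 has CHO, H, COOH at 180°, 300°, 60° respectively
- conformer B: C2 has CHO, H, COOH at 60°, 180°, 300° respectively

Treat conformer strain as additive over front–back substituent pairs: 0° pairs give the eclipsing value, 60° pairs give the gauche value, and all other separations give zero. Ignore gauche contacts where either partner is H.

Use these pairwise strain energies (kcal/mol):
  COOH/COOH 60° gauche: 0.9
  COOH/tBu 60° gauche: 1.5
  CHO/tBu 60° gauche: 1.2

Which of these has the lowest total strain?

B

A is staggered. tBu at 120° is gauche with CHO at 180° (1.2); tBu at 120° is gauche with COOH at 60° (1.5). Total 2.7 kcal/mol.
B is staggered. tBu at 120° is gauche with CHO at 60° (1.2). Total 1.2 kcal/mol.
B has the lowest total (1.2 kcal/mol).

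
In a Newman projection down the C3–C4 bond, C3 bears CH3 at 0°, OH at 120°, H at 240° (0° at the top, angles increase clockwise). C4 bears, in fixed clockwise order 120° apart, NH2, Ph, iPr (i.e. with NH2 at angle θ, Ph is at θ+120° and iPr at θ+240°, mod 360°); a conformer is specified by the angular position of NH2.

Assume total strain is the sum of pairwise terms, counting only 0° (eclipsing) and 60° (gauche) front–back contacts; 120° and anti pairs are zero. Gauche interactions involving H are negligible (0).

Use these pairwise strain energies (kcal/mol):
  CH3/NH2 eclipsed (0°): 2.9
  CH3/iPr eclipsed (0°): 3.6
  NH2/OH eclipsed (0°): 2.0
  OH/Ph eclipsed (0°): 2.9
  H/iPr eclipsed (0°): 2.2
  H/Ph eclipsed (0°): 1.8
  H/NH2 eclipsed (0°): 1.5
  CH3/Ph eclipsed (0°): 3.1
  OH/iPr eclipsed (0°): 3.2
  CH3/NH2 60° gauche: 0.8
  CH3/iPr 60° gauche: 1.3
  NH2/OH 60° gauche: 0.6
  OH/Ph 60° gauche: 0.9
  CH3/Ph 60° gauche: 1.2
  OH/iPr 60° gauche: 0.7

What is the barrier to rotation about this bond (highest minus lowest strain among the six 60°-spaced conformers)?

4.4 kcal/mol

NH2 at 0° (eclipsed): CH3(0°)/NH2(0°) eclipsed 2.9; OH(120°)/Ph(120°) eclipsed 2.9; H(240°)/iPr(240°) eclipsed 2.2 → 8.0 kcal/mol.
NH2 at 60° (staggered): CH3(0°)/NH2(60°) gauche 0.8; CH3(0°)/iPr(300°) gauche 1.3; OH(120°)/NH2(60°) gauche 0.6; OH(120°)/Ph(180°) gauche 0.9 → 3.6 kcal/mol.
NH2 at 120° (eclipsed): CH3(0°)/iPr(0°) eclipsed 3.6; OH(120°)/NH2(120°) eclipsed 2.0; H(240°)/Ph(240°) eclipsed 1.8 → 7.4 kcal/mol.
NH2 at 180° (staggered): CH3(0°)/Ph(300°) gauche 1.2; CH3(0°)/iPr(60°) gauche 1.3; OH(120°)/NH2(180°) gauche 0.6; OH(120°)/iPr(60°) gauche 0.7 → 3.8 kcal/mol.
NH2 at 240° (eclipsed): CH3(0°)/Ph(0°) eclipsed 3.1; OH(120°)/iPr(120°) eclipsed 3.2; H(240°)/NH2(240°) eclipsed 1.5 → 7.8 kcal/mol.
NH2 at 300° (staggered): CH3(0°)/NH2(300°) gauche 0.8; CH3(0°)/Ph(60°) gauche 1.2; OH(120°)/Ph(60°) gauche 0.9; OH(120°)/iPr(180°) gauche 0.7 → 3.6 kcal/mol.
Max at 0° (8.0 kcal/mol), min at 60° (3.6 kcal/mol); barrier = 4.4 kcal/mol.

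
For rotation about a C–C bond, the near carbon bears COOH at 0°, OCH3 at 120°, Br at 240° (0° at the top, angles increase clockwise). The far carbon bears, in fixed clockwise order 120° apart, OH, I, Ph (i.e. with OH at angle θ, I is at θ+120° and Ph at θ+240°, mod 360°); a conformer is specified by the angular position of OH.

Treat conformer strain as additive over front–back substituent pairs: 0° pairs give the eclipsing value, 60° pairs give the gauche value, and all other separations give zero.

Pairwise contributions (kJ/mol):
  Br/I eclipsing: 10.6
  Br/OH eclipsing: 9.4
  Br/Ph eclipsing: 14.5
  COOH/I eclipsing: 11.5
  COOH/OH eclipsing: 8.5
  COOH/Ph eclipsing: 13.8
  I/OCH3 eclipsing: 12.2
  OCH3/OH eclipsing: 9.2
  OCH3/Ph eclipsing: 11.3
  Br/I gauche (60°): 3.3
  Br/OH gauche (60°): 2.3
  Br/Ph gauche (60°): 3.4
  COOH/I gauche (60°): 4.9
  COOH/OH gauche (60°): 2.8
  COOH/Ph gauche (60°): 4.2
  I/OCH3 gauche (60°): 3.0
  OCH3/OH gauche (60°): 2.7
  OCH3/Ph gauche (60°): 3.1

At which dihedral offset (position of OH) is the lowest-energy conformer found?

OH at 0° (eclipsed): COOH(0°)/OH(0°) eclipsed 8.5; OCH3(120°)/I(120°) eclipsed 12.2; Br(240°)/Ph(240°) eclipsed 14.5 → 35.2 kJ/mol.
OH at 60° (staggered): COOH(0°)/OH(60°) gauche 2.8; COOH(0°)/Ph(300°) gauche 4.2; OCH3(120°)/OH(60°) gauche 2.7; OCH3(120°)/I(180°) gauche 3.0; Br(240°)/I(180°) gauche 3.3; Br(240°)/Ph(300°) gauche 3.4 → 19.4 kJ/mol.
OH at 120° (eclipsed): COOH(0°)/Ph(0°) eclipsed 13.8; OCH3(120°)/OH(120°) eclipsed 9.2; Br(240°)/I(240°) eclipsed 10.6 → 33.6 kJ/mol.
OH at 180° (staggered): COOH(0°)/I(300°) gauche 4.9; COOH(0°)/Ph(60°) gauche 4.2; OCH3(120°)/OH(180°) gauche 2.7; OCH3(120°)/Ph(60°) gauche 3.1; Br(240°)/OH(180°) gauche 2.3; Br(240°)/I(300°) gauche 3.3 → 20.5 kJ/mol.
OH at 240° (eclipsed): COOH(0°)/I(0°) eclipsed 11.5; OCH3(120°)/Ph(120°) eclipsed 11.3; Br(240°)/OH(240°) eclipsed 9.4 → 32.2 kJ/mol.
OH at 300° (staggered): COOH(0°)/OH(300°) gauche 2.8; COOH(0°)/I(60°) gauche 4.9; OCH3(120°)/I(60°) gauche 3.0; OCH3(120°)/Ph(180°) gauche 3.1; Br(240°)/OH(300°) gauche 2.3; Br(240°)/Ph(180°) gauche 3.4 → 19.5 kJ/mol.
The minimum (19.4 kJ/mol) occurs with OH at 60°.

60°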